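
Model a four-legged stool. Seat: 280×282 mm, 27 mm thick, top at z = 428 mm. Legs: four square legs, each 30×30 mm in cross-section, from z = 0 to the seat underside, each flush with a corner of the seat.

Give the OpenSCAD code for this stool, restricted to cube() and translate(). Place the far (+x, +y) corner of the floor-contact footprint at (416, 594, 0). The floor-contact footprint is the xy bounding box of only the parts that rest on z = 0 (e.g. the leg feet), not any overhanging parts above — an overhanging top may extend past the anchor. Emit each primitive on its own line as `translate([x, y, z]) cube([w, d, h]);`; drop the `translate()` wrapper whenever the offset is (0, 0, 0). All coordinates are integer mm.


translate([136, 312, 401]) cube([280, 282, 27]);
translate([136, 312, 0]) cube([30, 30, 401]);
translate([386, 312, 0]) cube([30, 30, 401]);
translate([136, 564, 0]) cube([30, 30, 401]);
translate([386, 564, 0]) cube([30, 30, 401]);


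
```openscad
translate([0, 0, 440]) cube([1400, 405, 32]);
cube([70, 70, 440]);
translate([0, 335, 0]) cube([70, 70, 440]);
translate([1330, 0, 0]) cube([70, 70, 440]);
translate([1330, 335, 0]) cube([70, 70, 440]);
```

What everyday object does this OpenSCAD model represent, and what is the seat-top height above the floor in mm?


A bench. The seat-top height is 472 mm.

A long slab on four corner posts — a bench. The slab sits at z = 440 with thickness 32, so the top is 440 + 32 = 472 mm.


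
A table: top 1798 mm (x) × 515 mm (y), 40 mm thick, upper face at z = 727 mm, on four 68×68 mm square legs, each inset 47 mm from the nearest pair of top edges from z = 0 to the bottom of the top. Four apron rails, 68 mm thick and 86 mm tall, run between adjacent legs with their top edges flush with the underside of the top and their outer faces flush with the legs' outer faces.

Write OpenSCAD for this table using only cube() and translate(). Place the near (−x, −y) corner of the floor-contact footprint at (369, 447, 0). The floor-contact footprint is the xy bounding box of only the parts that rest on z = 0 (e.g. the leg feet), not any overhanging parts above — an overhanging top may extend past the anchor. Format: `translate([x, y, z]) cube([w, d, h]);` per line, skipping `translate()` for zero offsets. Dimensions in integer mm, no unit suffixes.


// leg_h = 727 - 40 = 687
// apron z = 687 - 86 = 601
translate([322, 400, 687]) cube([1798, 515, 40]);
translate([369, 447, 0]) cube([68, 68, 687]);
translate([2005, 447, 0]) cube([68, 68, 687]);
translate([369, 800, 0]) cube([68, 68, 687]);
translate([2005, 800, 0]) cube([68, 68, 687]);
translate([437, 447, 601]) cube([1568, 68, 86]);
translate([437, 800, 601]) cube([1568, 68, 86]);
translate([369, 515, 601]) cube([68, 285, 86]);
translate([2005, 515, 601]) cube([68, 285, 86]);


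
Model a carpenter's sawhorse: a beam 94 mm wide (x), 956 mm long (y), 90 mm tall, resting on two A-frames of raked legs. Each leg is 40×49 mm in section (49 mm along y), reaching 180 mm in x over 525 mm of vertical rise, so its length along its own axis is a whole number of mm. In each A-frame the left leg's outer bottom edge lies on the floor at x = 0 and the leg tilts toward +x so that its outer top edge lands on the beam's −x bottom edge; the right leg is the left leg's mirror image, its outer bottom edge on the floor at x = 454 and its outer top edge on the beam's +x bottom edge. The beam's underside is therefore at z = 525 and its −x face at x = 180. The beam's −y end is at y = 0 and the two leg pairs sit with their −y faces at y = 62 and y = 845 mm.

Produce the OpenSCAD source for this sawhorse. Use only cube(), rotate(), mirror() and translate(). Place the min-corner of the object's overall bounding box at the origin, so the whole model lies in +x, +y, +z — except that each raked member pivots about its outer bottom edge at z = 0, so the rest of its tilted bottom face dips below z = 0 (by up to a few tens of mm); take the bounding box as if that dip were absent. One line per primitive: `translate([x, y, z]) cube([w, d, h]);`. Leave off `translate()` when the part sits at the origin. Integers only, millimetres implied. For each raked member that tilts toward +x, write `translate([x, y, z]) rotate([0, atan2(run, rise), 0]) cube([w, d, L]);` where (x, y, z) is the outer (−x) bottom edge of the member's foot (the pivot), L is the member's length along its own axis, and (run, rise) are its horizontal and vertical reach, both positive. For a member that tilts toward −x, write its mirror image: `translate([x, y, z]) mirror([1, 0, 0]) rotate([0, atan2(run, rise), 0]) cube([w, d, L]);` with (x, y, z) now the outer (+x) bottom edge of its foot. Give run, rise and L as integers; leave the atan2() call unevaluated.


translate([180, 0, 525]) cube([94, 956, 90]);
translate([0, 62, 0]) rotate([0, atan2(180, 525), 0]) cube([40, 49, 555]);
translate([454, 62, 0]) mirror([1, 0, 0]) rotate([0, atan2(180, 525), 0]) cube([40, 49, 555]);
translate([0, 845, 0]) rotate([0, atan2(180, 525), 0]) cube([40, 49, 555]);
translate([454, 845, 0]) mirror([1, 0, 0]) rotate([0, atan2(180, 525), 0]) cube([40, 49, 555]);


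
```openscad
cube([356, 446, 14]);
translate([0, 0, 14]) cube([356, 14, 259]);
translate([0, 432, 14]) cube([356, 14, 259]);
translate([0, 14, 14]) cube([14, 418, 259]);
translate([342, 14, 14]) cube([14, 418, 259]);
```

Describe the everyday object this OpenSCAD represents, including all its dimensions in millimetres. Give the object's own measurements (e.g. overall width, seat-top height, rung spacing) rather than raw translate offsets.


An open-topped rectangular box: outside dimensions 356×446×273 mm, with a uniform wall and base thickness of 14 mm. The base is a full 356×446 slab on the floor; four walls sit on top of the base. The front and back walls (the −y and +y sides) span the full width; the two side walls fit between them.


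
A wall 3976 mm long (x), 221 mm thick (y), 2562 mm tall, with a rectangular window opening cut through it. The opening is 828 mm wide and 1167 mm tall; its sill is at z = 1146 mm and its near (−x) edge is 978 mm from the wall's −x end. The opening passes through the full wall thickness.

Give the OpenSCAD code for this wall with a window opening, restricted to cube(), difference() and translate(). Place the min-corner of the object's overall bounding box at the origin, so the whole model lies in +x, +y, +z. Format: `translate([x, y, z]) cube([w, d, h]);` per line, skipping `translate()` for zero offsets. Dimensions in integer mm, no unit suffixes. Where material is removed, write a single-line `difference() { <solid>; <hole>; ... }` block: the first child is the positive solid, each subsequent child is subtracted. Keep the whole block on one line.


difference() { cube([3976, 221, 2562]); translate([978, 0, 1146]) cube([828, 221, 1167]); }


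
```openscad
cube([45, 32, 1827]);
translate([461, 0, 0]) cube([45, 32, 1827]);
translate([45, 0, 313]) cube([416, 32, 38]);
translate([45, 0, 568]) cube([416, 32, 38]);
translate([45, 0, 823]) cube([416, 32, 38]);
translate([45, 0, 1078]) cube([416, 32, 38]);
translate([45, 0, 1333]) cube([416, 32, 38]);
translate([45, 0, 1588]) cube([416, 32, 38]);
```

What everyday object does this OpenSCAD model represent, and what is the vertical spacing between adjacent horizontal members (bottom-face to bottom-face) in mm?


A ladder. The rung spacing is 255 mm.

Two tall 45×32 posts with 6 short bars between them — a ladder. Adjacent rungs sit at z = 313 and z = 568, so the spacing is 568 − 313 = 255 mm.


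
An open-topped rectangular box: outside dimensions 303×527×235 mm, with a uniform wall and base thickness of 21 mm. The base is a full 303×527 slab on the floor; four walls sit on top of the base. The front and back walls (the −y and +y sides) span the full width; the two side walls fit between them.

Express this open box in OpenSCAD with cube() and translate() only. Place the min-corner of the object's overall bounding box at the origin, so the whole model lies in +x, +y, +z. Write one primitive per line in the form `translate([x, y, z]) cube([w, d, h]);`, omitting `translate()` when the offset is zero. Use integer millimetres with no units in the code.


cube([303, 527, 21]);
translate([0, 0, 21]) cube([303, 21, 214]);
translate([0, 506, 21]) cube([303, 21, 214]);
translate([0, 21, 21]) cube([21, 485, 214]);
translate([282, 21, 21]) cube([21, 485, 214]);


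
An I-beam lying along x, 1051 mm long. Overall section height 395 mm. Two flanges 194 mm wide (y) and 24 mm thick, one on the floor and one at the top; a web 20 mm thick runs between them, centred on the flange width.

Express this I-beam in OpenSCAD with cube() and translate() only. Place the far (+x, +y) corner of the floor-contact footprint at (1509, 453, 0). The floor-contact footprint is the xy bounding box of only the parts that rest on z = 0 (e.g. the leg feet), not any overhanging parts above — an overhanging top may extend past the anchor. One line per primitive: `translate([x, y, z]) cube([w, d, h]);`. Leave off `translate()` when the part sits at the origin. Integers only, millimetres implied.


translate([458, 259, 0]) cube([1051, 194, 24]);
translate([458, 346, 24]) cube([1051, 20, 347]);
translate([458, 259, 371]) cube([1051, 194, 24]);


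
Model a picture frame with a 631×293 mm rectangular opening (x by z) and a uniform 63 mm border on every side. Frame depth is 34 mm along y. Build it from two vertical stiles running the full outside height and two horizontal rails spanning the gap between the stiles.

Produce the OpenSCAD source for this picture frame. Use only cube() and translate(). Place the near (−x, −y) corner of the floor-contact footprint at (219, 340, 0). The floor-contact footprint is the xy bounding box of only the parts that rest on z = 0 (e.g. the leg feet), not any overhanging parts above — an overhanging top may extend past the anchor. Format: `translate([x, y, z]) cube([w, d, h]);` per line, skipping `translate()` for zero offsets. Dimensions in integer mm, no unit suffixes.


translate([219, 340, 0]) cube([63, 34, 419]);
translate([913, 340, 0]) cube([63, 34, 419]);
translate([282, 340, 0]) cube([631, 34, 63]);
translate([282, 340, 356]) cube([631, 34, 63]);


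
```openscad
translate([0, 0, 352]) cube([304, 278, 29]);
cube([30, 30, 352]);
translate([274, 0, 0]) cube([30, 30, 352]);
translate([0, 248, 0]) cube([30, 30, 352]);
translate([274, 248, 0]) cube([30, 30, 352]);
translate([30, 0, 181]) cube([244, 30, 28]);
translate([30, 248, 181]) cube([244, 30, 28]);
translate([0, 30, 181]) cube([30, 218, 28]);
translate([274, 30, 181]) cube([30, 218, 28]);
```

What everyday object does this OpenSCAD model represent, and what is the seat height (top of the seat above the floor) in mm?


A stool. The seat height is 381 mm.

A 304×278×29 slab at z = 352 on four corner posts — a stool. The seat top is 352 + 29 = 381 mm.


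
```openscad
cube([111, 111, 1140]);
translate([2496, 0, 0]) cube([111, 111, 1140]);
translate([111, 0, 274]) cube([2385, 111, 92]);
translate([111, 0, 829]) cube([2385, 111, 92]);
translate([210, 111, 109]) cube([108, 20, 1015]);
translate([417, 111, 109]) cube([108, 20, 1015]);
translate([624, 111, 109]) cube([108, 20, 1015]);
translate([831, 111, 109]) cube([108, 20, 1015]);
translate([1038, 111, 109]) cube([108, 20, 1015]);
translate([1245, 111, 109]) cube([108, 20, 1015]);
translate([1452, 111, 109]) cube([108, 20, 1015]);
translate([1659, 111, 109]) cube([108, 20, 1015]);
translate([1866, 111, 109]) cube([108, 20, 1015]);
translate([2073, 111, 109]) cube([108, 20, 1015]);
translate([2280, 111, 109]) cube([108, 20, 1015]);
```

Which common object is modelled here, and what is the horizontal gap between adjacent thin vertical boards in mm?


A fence section. The picket gap is 99 mm.

Two posts, two rails, 11 pickets — a fence section. Span 2385 mm holds 11 pickets of 108 mm with 12 equal gaps: ⌊(2385 − 11·108) / 12⌋ = 99 mm.


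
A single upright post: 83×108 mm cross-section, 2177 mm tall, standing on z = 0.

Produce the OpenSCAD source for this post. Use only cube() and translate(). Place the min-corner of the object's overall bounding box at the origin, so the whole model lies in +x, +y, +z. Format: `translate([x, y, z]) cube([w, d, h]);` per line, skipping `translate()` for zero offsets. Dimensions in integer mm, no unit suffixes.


cube([83, 108, 2177]);


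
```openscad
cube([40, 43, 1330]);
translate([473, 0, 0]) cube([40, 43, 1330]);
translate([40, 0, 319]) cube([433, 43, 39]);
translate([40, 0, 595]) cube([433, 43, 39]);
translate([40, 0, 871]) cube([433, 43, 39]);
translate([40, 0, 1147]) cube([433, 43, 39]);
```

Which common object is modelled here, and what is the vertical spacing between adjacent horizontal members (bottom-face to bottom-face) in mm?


A ladder. The rung spacing is 276 mm.

Two tall 40×43 posts with 4 short bars between them — a ladder. Adjacent rungs sit at z = 319 and z = 595, so the spacing is 595 − 319 = 276 mm.


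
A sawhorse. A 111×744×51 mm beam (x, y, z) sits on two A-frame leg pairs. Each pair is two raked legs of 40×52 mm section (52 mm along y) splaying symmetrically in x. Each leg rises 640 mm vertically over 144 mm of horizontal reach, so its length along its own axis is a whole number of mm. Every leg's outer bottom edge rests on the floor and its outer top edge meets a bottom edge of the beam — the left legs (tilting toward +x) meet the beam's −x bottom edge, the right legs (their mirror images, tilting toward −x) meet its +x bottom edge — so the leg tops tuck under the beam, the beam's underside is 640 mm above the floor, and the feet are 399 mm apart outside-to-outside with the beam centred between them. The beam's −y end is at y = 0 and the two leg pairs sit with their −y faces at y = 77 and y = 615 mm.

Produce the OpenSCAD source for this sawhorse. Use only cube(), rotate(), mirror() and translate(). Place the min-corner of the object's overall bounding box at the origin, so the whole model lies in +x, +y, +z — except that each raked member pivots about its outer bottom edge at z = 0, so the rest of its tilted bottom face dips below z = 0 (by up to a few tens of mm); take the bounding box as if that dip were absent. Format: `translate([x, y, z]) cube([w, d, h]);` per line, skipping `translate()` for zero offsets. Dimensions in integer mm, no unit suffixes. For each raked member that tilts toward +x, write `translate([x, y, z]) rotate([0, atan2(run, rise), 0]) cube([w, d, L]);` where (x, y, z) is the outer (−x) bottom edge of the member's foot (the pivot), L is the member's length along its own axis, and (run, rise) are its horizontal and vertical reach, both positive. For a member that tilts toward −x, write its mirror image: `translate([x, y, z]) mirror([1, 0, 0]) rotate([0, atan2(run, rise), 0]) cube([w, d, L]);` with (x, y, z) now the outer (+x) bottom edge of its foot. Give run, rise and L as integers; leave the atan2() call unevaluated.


translate([144, 0, 640]) cube([111, 744, 51]);
translate([0, 77, 0]) rotate([0, atan2(144, 640), 0]) cube([40, 52, 656]);
translate([399, 77, 0]) mirror([1, 0, 0]) rotate([0, atan2(144, 640), 0]) cube([40, 52, 656]);
translate([0, 615, 0]) rotate([0, atan2(144, 640), 0]) cube([40, 52, 656]);
translate([399, 615, 0]) mirror([1, 0, 0]) rotate([0, atan2(144, 640), 0]) cube([40, 52, 656]);


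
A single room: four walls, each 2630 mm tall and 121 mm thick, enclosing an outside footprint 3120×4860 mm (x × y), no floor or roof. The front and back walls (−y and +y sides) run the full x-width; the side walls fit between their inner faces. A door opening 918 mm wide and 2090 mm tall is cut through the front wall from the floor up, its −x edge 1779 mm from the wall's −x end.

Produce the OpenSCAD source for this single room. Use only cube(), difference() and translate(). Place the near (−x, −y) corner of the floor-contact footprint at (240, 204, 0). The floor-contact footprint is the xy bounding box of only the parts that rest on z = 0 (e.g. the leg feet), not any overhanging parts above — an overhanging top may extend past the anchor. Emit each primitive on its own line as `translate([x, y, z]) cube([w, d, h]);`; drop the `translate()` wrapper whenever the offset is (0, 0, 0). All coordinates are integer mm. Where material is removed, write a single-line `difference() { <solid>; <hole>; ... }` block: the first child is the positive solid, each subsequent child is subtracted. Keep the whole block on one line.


difference() { translate([240, 204, 0]) cube([3120, 121, 2630]); translate([2019, 204, 0]) cube([918, 121, 2090]); }
translate([240, 4943, 0]) cube([3120, 121, 2630]);
translate([240, 325, 0]) cube([121, 4618, 2630]);
translate([3239, 325, 0]) cube([121, 4618, 2630]);


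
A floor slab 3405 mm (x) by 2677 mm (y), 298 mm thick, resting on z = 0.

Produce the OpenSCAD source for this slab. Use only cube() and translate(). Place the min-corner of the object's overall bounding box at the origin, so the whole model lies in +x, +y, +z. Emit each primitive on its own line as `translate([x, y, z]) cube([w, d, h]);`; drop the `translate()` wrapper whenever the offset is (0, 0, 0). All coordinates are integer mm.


cube([3405, 2677, 298]);


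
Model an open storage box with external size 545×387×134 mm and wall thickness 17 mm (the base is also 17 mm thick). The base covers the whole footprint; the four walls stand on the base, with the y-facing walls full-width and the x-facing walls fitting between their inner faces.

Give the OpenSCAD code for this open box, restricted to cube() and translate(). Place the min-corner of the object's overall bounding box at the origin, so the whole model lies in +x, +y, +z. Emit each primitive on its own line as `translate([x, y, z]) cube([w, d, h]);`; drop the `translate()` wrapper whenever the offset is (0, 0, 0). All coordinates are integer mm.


cube([545, 387, 17]);
translate([0, 0, 17]) cube([545, 17, 117]);
translate([0, 370, 17]) cube([545, 17, 117]);
translate([0, 17, 17]) cube([17, 353, 117]);
translate([528, 17, 17]) cube([17, 353, 117]);


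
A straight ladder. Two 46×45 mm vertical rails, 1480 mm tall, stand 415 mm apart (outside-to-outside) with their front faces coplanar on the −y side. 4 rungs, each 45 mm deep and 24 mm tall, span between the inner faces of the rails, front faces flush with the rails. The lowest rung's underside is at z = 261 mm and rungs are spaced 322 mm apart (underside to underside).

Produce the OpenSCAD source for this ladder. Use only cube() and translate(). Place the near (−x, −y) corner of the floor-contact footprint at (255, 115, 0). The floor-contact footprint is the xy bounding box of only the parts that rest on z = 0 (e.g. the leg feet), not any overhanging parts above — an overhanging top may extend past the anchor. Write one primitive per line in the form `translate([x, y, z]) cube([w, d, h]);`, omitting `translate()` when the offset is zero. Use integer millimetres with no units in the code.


translate([255, 115, 0]) cube([46, 45, 1480]);
translate([624, 115, 0]) cube([46, 45, 1480]);
translate([301, 115, 261]) cube([323, 45, 24]);
translate([301, 115, 583]) cube([323, 45, 24]);
translate([301, 115, 905]) cube([323, 45, 24]);
translate([301, 115, 1227]) cube([323, 45, 24]);


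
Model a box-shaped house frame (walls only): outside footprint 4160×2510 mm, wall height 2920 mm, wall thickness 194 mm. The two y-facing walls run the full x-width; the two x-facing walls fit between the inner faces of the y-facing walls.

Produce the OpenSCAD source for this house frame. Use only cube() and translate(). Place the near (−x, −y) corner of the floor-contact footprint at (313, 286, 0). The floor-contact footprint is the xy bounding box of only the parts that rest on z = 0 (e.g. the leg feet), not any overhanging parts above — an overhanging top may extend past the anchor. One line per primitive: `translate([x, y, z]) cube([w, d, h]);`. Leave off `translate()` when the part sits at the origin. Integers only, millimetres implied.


translate([313, 286, 0]) cube([4160, 194, 2920]);
translate([313, 2602, 0]) cube([4160, 194, 2920]);
translate([313, 480, 0]) cube([194, 2122, 2920]);
translate([4279, 480, 0]) cube([194, 2122, 2920]);


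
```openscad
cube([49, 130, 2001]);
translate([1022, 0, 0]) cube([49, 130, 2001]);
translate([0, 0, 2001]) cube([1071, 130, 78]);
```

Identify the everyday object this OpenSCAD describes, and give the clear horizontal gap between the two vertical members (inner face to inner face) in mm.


A door frame. The clear opening width is 973 mm.

Two 2001 mm tall posts with a header on top — a door frame. The left jamb is 49 mm wide at x = 0; the right jamb starts at x = 1022. The clear opening is 1022 − 49 = 973 mm.


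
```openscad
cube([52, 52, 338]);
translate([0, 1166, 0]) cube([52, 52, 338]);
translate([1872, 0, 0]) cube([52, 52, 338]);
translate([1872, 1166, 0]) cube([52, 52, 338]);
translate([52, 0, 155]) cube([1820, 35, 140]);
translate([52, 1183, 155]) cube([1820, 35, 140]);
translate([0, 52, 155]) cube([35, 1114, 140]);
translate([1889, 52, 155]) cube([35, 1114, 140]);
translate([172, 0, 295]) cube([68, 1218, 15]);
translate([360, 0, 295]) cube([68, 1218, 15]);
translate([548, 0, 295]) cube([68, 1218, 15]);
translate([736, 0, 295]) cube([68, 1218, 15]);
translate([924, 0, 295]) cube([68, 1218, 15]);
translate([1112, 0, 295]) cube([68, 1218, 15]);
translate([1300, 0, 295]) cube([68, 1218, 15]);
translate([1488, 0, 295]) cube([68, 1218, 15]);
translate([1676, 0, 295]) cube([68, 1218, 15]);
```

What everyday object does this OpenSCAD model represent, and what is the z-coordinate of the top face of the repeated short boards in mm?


A bed frame. The slat-top height is 310 mm.

Four posts, four rails, and a row of slats — a bed frame. Slats sit on the rails at z = 155 + 140 = 295; with slat thickness 15, the top is 310 mm.


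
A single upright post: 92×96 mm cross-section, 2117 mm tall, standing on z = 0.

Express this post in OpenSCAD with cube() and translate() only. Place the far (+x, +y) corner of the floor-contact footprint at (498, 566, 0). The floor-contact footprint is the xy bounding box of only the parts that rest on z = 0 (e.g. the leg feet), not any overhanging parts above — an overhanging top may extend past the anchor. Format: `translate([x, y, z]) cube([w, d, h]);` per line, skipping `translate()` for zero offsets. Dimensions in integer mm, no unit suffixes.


translate([406, 470, 0]) cube([92, 96, 2117]);


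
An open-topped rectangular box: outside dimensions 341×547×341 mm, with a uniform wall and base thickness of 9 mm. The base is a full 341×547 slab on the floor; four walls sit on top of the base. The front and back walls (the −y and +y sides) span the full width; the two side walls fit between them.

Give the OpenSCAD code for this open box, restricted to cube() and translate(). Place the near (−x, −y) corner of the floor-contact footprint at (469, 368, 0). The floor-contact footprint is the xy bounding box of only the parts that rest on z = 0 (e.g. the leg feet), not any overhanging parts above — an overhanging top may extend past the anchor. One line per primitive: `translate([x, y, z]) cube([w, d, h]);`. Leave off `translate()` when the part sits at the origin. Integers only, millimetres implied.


translate([469, 368, 0]) cube([341, 547, 9]);
translate([469, 368, 9]) cube([341, 9, 332]);
translate([469, 906, 9]) cube([341, 9, 332]);
translate([469, 377, 9]) cube([9, 529, 332]);
translate([801, 377, 9]) cube([9, 529, 332]);


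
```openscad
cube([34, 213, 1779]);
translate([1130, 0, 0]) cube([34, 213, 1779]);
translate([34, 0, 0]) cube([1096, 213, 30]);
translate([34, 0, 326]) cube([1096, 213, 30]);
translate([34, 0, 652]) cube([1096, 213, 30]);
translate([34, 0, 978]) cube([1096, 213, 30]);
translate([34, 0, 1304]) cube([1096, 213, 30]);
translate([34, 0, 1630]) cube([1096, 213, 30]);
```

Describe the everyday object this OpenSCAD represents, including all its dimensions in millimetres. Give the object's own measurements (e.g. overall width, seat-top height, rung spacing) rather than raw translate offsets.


An open bookshelf. Two side panels, each 34 mm thick, 213 mm deep and 1779 mm tall, stand 1164 mm apart (outside-to-outside). Between them sit 6 shelves, each 30 mm thick and 213 mm deep, spanning the full gap between the sides. The bottom shelf rests on the floor (its underside at z = 0) and the clear gap between one shelf's top and the next shelf's underside is 296 mm.


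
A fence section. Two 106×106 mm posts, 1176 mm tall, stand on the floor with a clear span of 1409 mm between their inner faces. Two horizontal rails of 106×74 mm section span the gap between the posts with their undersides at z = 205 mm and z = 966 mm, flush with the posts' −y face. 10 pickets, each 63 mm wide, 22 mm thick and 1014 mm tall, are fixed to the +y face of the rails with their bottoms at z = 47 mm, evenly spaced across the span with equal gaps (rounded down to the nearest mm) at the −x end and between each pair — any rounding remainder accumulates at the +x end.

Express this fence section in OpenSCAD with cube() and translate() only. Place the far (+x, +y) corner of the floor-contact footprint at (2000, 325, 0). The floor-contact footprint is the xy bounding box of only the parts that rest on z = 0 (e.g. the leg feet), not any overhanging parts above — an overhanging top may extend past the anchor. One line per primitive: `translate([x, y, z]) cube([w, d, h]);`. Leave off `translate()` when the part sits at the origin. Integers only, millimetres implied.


translate([379, 219, 0]) cube([106, 106, 1176]);
translate([1894, 219, 0]) cube([106, 106, 1176]);
translate([485, 219, 205]) cube([1409, 106, 74]);
translate([485, 219, 966]) cube([1409, 106, 74]);
translate([555, 325, 47]) cube([63, 22, 1014]);
translate([688, 325, 47]) cube([63, 22, 1014]);
translate([821, 325, 47]) cube([63, 22, 1014]);
translate([954, 325, 47]) cube([63, 22, 1014]);
translate([1087, 325, 47]) cube([63, 22, 1014]);
translate([1220, 325, 47]) cube([63, 22, 1014]);
translate([1353, 325, 47]) cube([63, 22, 1014]);
translate([1486, 325, 47]) cube([63, 22, 1014]);
translate([1619, 325, 47]) cube([63, 22, 1014]);
translate([1752, 325, 47]) cube([63, 22, 1014]);


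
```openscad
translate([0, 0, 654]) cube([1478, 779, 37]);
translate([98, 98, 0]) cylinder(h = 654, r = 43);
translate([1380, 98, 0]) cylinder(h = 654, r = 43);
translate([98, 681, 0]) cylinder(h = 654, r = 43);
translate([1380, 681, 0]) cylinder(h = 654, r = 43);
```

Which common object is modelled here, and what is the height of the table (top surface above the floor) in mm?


A table. The table height is 691 mm.

A 1478×779×37 slab sits at z = 654 on four Ø86 mm round legs — a table. The top surface is at 654 + 37 = 691 mm.


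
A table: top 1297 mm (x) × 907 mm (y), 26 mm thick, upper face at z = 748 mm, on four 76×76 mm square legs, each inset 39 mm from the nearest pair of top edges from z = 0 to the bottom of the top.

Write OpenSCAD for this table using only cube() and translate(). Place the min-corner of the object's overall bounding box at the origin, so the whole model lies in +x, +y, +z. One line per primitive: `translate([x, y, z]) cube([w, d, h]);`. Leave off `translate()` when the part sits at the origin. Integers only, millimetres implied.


translate([0, 0, 722]) cube([1297, 907, 26]);
translate([39, 39, 0]) cube([76, 76, 722]);
translate([1182, 39, 0]) cube([76, 76, 722]);
translate([39, 792, 0]) cube([76, 76, 722]);
translate([1182, 792, 0]) cube([76, 76, 722]);


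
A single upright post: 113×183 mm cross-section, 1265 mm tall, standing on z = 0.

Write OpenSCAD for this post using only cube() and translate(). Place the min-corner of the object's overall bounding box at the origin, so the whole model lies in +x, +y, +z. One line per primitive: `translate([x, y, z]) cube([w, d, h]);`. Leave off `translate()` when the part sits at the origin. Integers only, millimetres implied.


cube([113, 183, 1265]);


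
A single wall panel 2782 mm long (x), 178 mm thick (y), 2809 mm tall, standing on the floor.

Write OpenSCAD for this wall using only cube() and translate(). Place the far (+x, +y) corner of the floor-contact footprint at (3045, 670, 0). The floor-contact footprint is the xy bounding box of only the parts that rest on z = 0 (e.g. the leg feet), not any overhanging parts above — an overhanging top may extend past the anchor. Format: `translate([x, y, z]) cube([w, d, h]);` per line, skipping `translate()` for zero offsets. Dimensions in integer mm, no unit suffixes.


translate([263, 492, 0]) cube([2782, 178, 2809]);


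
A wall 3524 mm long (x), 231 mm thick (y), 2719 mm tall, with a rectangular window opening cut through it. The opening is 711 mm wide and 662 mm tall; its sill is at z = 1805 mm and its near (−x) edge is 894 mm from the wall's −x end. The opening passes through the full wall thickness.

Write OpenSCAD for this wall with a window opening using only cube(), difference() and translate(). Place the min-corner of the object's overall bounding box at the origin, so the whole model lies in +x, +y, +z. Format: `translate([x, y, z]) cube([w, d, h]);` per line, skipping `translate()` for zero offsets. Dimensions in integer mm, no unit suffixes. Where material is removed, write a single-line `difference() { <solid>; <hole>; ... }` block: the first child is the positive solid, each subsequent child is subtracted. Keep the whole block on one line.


difference() { cube([3524, 231, 2719]); translate([894, 0, 1805]) cube([711, 231, 662]); }


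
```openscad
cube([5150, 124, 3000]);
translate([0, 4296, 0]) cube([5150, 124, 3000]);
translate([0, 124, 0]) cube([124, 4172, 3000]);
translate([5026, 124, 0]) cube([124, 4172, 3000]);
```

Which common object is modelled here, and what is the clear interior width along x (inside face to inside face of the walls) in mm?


A house (or room) frame. The interior width is 4902 mm.

Four 3000 mm walls enclosing a rectangle with no floor or roof — a room or house frame. Outside width is 5150 mm and wall thickness is 124 mm, so the interior width is 5150 − 2 × 124 = 4902 mm.


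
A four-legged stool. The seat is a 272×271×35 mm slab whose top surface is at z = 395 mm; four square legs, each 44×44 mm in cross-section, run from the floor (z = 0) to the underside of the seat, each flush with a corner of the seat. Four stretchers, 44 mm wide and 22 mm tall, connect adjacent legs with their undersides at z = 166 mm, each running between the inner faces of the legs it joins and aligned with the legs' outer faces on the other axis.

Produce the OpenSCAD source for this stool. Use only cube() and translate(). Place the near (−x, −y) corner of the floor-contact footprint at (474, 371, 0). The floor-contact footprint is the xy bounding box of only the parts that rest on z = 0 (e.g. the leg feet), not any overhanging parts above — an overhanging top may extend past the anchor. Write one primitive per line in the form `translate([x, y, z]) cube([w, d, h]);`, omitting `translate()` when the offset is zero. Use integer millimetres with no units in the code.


// leg_h = 395 - 35 = 360
// stretcher span = 272 - 2*44 = 184
translate([474, 371, 360]) cube([272, 271, 35]);
translate([474, 371, 0]) cube([44, 44, 360]);
translate([702, 371, 0]) cube([44, 44, 360]);
translate([474, 598, 0]) cube([44, 44, 360]);
translate([702, 598, 0]) cube([44, 44, 360]);
translate([518, 371, 166]) cube([184, 44, 22]);
translate([518, 598, 166]) cube([184, 44, 22]);
translate([474, 415, 166]) cube([44, 183, 22]);
translate([702, 415, 166]) cube([44, 183, 22]);


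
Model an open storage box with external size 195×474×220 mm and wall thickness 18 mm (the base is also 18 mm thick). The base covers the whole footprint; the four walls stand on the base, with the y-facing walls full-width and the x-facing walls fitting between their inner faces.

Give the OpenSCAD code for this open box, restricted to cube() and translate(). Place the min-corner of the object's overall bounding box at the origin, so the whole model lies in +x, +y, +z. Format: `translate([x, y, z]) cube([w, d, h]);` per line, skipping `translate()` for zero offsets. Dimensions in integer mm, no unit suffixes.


cube([195, 474, 18]);
translate([0, 0, 18]) cube([195, 18, 202]);
translate([0, 456, 18]) cube([195, 18, 202]);
translate([0, 18, 18]) cube([18, 438, 202]);
translate([177, 18, 18]) cube([18, 438, 202]);


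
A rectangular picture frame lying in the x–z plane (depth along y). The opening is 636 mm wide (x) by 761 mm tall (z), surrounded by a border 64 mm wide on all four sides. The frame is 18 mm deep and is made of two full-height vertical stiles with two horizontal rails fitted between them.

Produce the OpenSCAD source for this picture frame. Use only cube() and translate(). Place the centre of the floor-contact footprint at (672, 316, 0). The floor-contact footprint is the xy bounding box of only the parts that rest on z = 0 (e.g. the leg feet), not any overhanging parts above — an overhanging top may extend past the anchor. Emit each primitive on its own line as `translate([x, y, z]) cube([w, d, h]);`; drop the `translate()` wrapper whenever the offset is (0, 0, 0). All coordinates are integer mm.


translate([290, 307, 0]) cube([64, 18, 889]);
translate([990, 307, 0]) cube([64, 18, 889]);
translate([354, 307, 0]) cube([636, 18, 64]);
translate([354, 307, 825]) cube([636, 18, 64]);


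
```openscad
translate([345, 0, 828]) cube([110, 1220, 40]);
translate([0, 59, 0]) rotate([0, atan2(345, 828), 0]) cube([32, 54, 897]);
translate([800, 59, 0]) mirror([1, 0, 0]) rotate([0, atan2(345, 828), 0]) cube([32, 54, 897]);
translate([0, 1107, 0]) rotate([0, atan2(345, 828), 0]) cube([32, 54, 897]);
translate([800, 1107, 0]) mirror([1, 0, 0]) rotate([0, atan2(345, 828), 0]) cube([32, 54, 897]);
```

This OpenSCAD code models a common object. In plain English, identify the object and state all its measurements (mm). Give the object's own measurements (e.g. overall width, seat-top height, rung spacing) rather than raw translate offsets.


A sawhorse. A 110×1220×40 mm beam (x, y, z) sits on two A-frame leg pairs. Each pair is two raked legs of 32×54 mm section (54 mm along y) splaying symmetrically in x. Each leg rises 828 mm vertically over 345 mm of horizontal reach and is 897 mm long along its own axis. Every leg's outer bottom edge rests on the floor and its outer top edge meets a bottom edge of the beam — the left legs (tilting toward +x) meet the beam's −x bottom edge, the right legs (their mirror images, tilting toward −x) meet its +x bottom edge — so the leg tops tuck under the beam, the beam's underside is 828 mm above the floor, and the feet are 800 mm apart outside-to-outside with the beam centred between them. The two leg pairs are set in 59 mm from either end of the beam.


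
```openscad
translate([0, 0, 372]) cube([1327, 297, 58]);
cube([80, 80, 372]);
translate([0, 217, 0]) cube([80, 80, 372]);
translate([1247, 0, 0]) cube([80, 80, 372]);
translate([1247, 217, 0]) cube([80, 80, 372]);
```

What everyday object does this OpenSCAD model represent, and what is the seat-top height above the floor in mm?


A bench. The seat-top height is 430 mm.

A long slab on four corner posts — a bench. The slab sits at z = 372 with thickness 58, so the top is 372 + 58 = 430 mm.


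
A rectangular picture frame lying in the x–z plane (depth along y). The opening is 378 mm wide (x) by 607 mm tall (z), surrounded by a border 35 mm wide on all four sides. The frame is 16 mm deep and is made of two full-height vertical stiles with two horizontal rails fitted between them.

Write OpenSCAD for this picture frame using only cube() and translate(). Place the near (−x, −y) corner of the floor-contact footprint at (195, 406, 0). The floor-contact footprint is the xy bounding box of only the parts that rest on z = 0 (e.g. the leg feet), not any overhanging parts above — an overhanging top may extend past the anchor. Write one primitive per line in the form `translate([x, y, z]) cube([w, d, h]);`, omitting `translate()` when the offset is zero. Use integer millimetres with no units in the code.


translate([195, 406, 0]) cube([35, 16, 677]);
translate([608, 406, 0]) cube([35, 16, 677]);
translate([230, 406, 0]) cube([378, 16, 35]);
translate([230, 406, 642]) cube([378, 16, 35]);


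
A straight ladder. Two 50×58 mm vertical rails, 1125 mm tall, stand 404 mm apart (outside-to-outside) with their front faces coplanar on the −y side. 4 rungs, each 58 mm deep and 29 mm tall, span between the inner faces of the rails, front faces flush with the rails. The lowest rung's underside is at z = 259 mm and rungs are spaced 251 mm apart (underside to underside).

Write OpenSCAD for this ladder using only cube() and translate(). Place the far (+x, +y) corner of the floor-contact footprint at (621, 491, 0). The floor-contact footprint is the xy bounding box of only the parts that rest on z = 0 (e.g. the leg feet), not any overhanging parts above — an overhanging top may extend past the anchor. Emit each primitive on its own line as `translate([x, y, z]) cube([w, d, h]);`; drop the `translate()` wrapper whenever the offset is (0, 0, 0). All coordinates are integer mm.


translate([217, 433, 0]) cube([50, 58, 1125]);
translate([571, 433, 0]) cube([50, 58, 1125]);
translate([267, 433, 259]) cube([304, 58, 29]);
translate([267, 433, 510]) cube([304, 58, 29]);
translate([267, 433, 761]) cube([304, 58, 29]);
translate([267, 433, 1012]) cube([304, 58, 29]);


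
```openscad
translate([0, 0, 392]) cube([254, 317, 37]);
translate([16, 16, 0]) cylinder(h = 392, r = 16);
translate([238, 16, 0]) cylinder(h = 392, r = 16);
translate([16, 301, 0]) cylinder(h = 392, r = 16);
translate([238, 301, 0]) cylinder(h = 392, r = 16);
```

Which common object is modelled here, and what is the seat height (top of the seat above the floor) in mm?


A stool. The seat height is 429 mm.

A 254×317×37 slab at z = 392 on four corner cylinders — a stool. The seat top is 392 + 37 = 429 mm.


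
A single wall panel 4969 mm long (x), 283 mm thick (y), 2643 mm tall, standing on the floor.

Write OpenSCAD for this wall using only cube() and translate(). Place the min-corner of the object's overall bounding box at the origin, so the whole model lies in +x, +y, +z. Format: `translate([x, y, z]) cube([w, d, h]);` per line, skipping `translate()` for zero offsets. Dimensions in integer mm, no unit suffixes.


cube([4969, 283, 2643]);


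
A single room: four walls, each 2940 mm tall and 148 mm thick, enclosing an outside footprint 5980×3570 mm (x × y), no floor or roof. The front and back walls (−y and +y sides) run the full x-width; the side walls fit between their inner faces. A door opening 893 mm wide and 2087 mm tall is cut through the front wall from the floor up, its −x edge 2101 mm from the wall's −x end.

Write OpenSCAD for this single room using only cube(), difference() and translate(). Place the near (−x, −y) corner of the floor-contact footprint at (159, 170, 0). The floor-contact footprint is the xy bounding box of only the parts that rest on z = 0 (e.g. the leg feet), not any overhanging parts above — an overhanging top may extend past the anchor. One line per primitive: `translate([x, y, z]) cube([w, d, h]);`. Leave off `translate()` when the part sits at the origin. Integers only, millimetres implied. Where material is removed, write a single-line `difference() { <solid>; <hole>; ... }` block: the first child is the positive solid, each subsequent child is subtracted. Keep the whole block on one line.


difference() { translate([159, 170, 0]) cube([5980, 148, 2940]); translate([2260, 170, 0]) cube([893, 148, 2087]); }
translate([159, 3592, 0]) cube([5980, 148, 2940]);
translate([159, 318, 0]) cube([148, 3274, 2940]);
translate([5991, 318, 0]) cube([148, 3274, 2940]);


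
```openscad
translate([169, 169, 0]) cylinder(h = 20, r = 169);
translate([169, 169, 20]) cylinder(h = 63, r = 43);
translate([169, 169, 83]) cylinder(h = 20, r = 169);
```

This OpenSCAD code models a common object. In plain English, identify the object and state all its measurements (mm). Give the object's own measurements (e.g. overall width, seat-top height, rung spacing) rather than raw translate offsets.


A spool: two coaxial disc flanges of radius 169 mm and thickness 20 mm, joined by a core cylinder of radius 43 mm and height 63 mm. The lower flange rests on z = 0 and the three cylinders share a vertical axis.
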